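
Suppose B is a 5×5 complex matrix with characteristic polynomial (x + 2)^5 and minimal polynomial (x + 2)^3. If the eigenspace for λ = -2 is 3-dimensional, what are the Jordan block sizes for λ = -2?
Block sizes for λ = -2: [3, 1, 1]

Step 1 — from the characteristic polynomial, algebraic multiplicity of λ = -2 is 5. From dim ker(B − (-2)·I) = 3, there are exactly 3 Jordan blocks for λ = -2.
Step 2 — from the minimal polynomial, the factor (x + 2)^3 tells us the largest block for λ = -2 has size 3.
Step 3 — with total size 5, 3 blocks, and largest block 3, the block sizes (in nonincreasing order) are [3, 1, 1].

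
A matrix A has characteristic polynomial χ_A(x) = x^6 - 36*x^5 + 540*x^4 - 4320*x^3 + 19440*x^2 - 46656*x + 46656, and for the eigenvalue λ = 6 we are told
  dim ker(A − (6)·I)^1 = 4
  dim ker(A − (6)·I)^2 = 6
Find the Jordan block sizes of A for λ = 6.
Block sizes for λ = 6: [2, 2, 1, 1]

From the dimensions of kernels of powers, the number of Jordan blocks of size at least j is d_j − d_{j−1} where d_j = dim ker(N^j) (with d_0 = 0). Computing the differences gives [4, 2].
The number of blocks of size exactly k is (#blocks of size ≥ k) − (#blocks of size ≥ k + 1), so the partition is: 2 block(s) of size 1, 2 block(s) of size 2.
In nonincreasing order the block sizes are [2, 2, 1, 1].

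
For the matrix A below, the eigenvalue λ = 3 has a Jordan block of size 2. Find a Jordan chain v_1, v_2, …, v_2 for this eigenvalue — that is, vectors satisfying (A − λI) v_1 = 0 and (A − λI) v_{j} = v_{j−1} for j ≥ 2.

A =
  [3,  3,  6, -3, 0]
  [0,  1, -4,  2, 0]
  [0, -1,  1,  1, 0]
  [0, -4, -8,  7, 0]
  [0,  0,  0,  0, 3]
A Jordan chain for λ = 3 of length 2:
v_1 = (3, -2, -1, -4, 0)ᵀ
v_2 = (0, 1, 0, 0, 0)ᵀ

Let N = A − (3)·I. We want v_2 with N^2 v_2 = 0 but N^1 v_2 ≠ 0; then v_{j-1} := N · v_j for j = 2, …, 2.

Pick v_2 = (0, 1, 0, 0, 0)ᵀ.
Then v_1 = N · v_2 = (3, -2, -1, -4, 0)ᵀ.

Sanity check: (A − (3)·I) v_1 = (0, 0, 0, 0, 0)ᵀ = 0. ✓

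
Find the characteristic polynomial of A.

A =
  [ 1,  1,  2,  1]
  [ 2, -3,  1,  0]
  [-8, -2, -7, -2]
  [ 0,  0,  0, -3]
x^4 + 12*x^3 + 54*x^2 + 108*x + 81

Expanding det(x·I − A) (e.g. by cofactor expansion or by noting that A is similar to its Jordan form J, which has the same characteristic polynomial as A) gives
  χ_A(x) = x^4 + 12*x^3 + 54*x^2 + 108*x + 81
which factors as (x + 3)^4. The eigenvalues (with algebraic multiplicities) are λ = -3 with multiplicity 4.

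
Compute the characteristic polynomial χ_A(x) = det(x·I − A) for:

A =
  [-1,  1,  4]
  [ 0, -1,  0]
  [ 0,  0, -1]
x^3 + 3*x^2 + 3*x + 1

Expanding det(x·I − A) (e.g. by cofactor expansion or by noting that A is similar to its Jordan form J, which has the same characteristic polynomial as A) gives
  χ_A(x) = x^3 + 3*x^2 + 3*x + 1
which factors as (x + 1)^3. The eigenvalues (with algebraic multiplicities) are λ = -1 with multiplicity 3.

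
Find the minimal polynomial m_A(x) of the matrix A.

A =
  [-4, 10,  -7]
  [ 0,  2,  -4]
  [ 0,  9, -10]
x^3 + 12*x^2 + 48*x + 64

The characteristic polynomial is χ_A(x) = (x + 4)^3, so the eigenvalues are known. The minimal polynomial is
  m_A(x) = Π_λ (x − λ)^{k_λ}
where k_λ is the size of the *largest* Jordan block for λ (equivalently, the smallest k with (A − λI)^k v = 0 for every generalised eigenvector v of λ).

  λ = -4: largest Jordan block has size 3, contributing (x + 4)^3

So m_A(x) = (x + 4)^3 = x^3 + 12*x^2 + 48*x + 64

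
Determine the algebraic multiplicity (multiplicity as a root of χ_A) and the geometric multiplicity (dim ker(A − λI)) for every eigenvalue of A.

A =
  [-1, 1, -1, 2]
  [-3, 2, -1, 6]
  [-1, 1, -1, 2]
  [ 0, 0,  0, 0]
λ = 0: alg = 4, geom = 2

Step 1 — factor the characteristic polynomial to read off the algebraic multiplicities:
  χ_A(x) = x^4

Step 2 — compute geometric multiplicities via the rank-nullity identity g(λ) = n − rank(A − λI):
  rank(A − (0)·I) = 2, so dim ker(A − (0)·I) = n − 2 = 2

Summary:
  λ = 0: algebraic multiplicity = 4, geometric multiplicity = 2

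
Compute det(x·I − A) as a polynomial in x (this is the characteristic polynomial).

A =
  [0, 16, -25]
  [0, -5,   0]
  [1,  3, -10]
x^3 + 15*x^2 + 75*x + 125

Expanding det(x·I − A) (e.g. by cofactor expansion or by noting that A is similar to its Jordan form J, which has the same characteristic polynomial as A) gives
  χ_A(x) = x^3 + 15*x^2 + 75*x + 125
which factors as (x + 5)^3. The eigenvalues (with algebraic multiplicities) are λ = -5 with multiplicity 3.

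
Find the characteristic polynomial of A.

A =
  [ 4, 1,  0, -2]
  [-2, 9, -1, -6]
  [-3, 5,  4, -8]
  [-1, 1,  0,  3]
x^4 - 20*x^3 + 150*x^2 - 500*x + 625

Expanding det(x·I − A) (e.g. by cofactor expansion or by noting that A is similar to its Jordan form J, which has the same characteristic polynomial as A) gives
  χ_A(x) = x^4 - 20*x^3 + 150*x^2 - 500*x + 625
which factors as (x - 5)^4. The eigenvalues (with algebraic multiplicities) are λ = 5 with multiplicity 4.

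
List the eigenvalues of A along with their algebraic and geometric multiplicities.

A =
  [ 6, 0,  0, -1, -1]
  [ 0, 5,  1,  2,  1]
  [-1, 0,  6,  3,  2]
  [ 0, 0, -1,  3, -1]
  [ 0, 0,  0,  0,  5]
λ = 5: alg = 5, geom = 3

Step 1 — factor the characteristic polynomial to read off the algebraic multiplicities:
  χ_A(x) = (x - 5)^5

Step 2 — compute geometric multiplicities via the rank-nullity identity g(λ) = n − rank(A − λI):
  rank(A − (5)·I) = 2, so dim ker(A − (5)·I) = n − 2 = 3

Summary:
  λ = 5: algebraic multiplicity = 5, geometric multiplicity = 3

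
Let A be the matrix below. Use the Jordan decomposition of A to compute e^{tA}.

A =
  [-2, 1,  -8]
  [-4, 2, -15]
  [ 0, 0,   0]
e^{tA} =
  [1 - 2*t, t, t^2/2 - 8*t]
  [-4*t, 2*t + 1, t^2 - 15*t]
  [0, 0, 1]

Strategy: write A = P · J · P⁻¹ where J is a Jordan canonical form, so e^{tA} = P · e^{tJ} · P⁻¹, and e^{tJ} can be computed block-by-block.

A has Jordan form
J =
  [0, 1, 0]
  [0, 0, 1]
  [0, 0, 0]
(up to reordering of blocks).

Per-block formulas:
  For a 3×3 Jordan block J_3(0): exp(t · J_3(0)) = e^(0t)·(I + t·N + (t^2/2)·N^2), where N is the 3×3 nilpotent shift.

After assembling e^{tJ} and conjugating by P, we get:

e^{tA} =
  [1 - 2*t, t, t^2/2 - 8*t]
  [-4*t, 2*t + 1, t^2 - 15*t]
  [0, 0, 1]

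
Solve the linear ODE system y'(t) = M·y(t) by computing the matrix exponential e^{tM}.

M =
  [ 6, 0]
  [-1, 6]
e^{tM} =
  [exp(6*t), 0]
  [-t*exp(6*t), exp(6*t)]

Strategy: write M = P · J · P⁻¹ where J is a Jordan canonical form, so e^{tM} = P · e^{tJ} · P⁻¹, and e^{tJ} can be computed block-by-block.

M has Jordan form
J =
  [6, 1]
  [0, 6]
(up to reordering of blocks).

Per-block formulas:
  For a 2×2 Jordan block J_2(6): exp(t · J_2(6)) = e^(6t)·(I + t·N), where N is the 2×2 nilpotent shift.

After assembling e^{tJ} and conjugating by P, we get:

e^{tM} =
  [exp(6*t), 0]
  [-t*exp(6*t), exp(6*t)]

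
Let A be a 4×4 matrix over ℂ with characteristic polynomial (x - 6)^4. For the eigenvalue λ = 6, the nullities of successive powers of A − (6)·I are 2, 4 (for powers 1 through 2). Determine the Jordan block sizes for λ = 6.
Block sizes for λ = 6: [2, 2]

From the dimensions of kernels of powers, the number of Jordan blocks of size at least j is d_j − d_{j−1} where d_j = dim ker(N^j) (with d_0 = 0). Computing the differences gives [2, 2].
The number of blocks of size exactly k is (#blocks of size ≥ k) − (#blocks of size ≥ k + 1), so the partition is: 2 block(s) of size 2.
In nonincreasing order the block sizes are [2, 2].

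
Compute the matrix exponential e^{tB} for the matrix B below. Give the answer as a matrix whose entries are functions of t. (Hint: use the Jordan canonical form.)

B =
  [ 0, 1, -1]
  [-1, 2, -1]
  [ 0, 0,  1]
e^{tB} =
  [-t*exp(t) + exp(t), t*exp(t), -t*exp(t)]
  [-t*exp(t), t*exp(t) + exp(t), -t*exp(t)]
  [0, 0, exp(t)]

Strategy: write B = P · J · P⁻¹ where J is a Jordan canonical form, so e^{tB} = P · e^{tJ} · P⁻¹, and e^{tJ} can be computed block-by-block.

B has Jordan form
J =
  [1, 1, 0]
  [0, 1, 0]
  [0, 0, 1]
(up to reordering of blocks).

Per-block formulas:
  For a 1×1 block at λ = 1: exp(t · [1]) = [e^(1t)].
  For a 2×2 Jordan block J_2(1): exp(t · J_2(1)) = e^(1t)·(I + t·N), where N is the 2×2 nilpotent shift.

After assembling e^{tJ} and conjugating by P, we get:

e^{tB} =
  [-t*exp(t) + exp(t), t*exp(t), -t*exp(t)]
  [-t*exp(t), t*exp(t) + exp(t), -t*exp(t)]
  [0, 0, exp(t)]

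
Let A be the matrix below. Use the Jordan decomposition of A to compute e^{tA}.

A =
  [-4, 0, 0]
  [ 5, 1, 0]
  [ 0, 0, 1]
e^{tA} =
  [exp(-4*t), 0, 0]
  [exp(t) - exp(-4*t), exp(t), 0]
  [0, 0, exp(t)]

Strategy: write A = P · J · P⁻¹ where J is a Jordan canonical form, so e^{tA} = P · e^{tJ} · P⁻¹, and e^{tJ} can be computed block-by-block.

A has Jordan form
J =
  [-4, 0, 0]
  [ 0, 1, 0]
  [ 0, 0, 1]
(up to reordering of blocks).

Per-block formulas:
  For a 1×1 block at λ = 1: exp(t · [1]) = [e^(1t)].
  For a 1×1 block at λ = -4: exp(t · [-4]) = [e^(-4t)].

After assembling e^{tJ} and conjugating by P, we get:

e^{tA} =
  [exp(-4*t), 0, 0]
  [exp(t) - exp(-4*t), exp(t), 0]
  [0, 0, exp(t)]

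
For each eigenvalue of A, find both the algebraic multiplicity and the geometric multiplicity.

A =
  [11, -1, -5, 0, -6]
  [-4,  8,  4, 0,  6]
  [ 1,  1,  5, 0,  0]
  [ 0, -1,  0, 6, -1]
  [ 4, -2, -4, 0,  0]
λ = 6: alg = 5, geom = 3

Step 1 — factor the characteristic polynomial to read off the algebraic multiplicities:
  χ_A(x) = (x - 6)^5

Step 2 — compute geometric multiplicities via the rank-nullity identity g(λ) = n − rank(A − λI):
  rank(A − (6)·I) = 2, so dim ker(A − (6)·I) = n − 2 = 3

Summary:
  λ = 6: algebraic multiplicity = 5, geometric multiplicity = 3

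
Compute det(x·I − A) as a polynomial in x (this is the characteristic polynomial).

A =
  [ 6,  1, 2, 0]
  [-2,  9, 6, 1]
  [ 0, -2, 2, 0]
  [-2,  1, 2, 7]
x^4 - 24*x^3 + 216*x^2 - 864*x + 1296

Expanding det(x·I − A) (e.g. by cofactor expansion or by noting that A is similar to its Jordan form J, which has the same characteristic polynomial as A) gives
  χ_A(x) = x^4 - 24*x^3 + 216*x^2 - 864*x + 1296
which factors as (x - 6)^4. The eigenvalues (with algebraic multiplicities) are λ = 6 with multiplicity 4.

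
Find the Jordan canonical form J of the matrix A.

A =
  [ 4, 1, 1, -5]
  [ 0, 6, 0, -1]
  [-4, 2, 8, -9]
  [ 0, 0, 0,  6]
J_2(6) ⊕ J_2(6)

The characteristic polynomial is
  det(x·I − A) = x^4 - 24*x^3 + 216*x^2 - 864*x + 1296 = (x - 6)^4

Eigenvalues and multiplicities (the geometric multiplicity of λ is n − rank(A − λI), which equals the number of Jordan blocks for λ):
  λ = 6: algebraic multiplicity = 4, geometric multiplicity = 2

Determining the block sizes for each eigenvalue:
  λ = 6: with am = 4 and gm = 2, the partition is not yet determined (e.g. several partitions of 4 into 2 parts exist). Let N = A − (6)·I. Computing rank(N^1) = 2, rank(N^2) = 0; the number of blocks of size ≥ j is rank(N^{j−1}) − rank(N^j), giving [2, 2]. So we have 2 block(s) of size 2 → block sizes [2, 2]

Assembling the blocks gives a Jordan form
J =
  [6, 1, 0, 0]
  [0, 6, 0, 0]
  [0, 0, 6, 1]
  [0, 0, 0, 6]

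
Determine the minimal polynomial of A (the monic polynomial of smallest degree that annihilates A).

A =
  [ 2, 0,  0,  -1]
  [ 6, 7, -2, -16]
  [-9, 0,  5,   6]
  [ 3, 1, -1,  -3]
x^4 - 11*x^3 + 42*x^2 - 68*x + 40

The characteristic polynomial is χ_A(x) = (x - 5)*(x - 2)^3, so the eigenvalues are known. The minimal polynomial is
  m_A(x) = Π_λ (x − λ)^{k_λ}
where k_λ is the size of the *largest* Jordan block for λ (equivalently, the smallest k with (A − λI)^k v = 0 for every generalised eigenvector v of λ).

  λ = 2: largest Jordan block has size 3, contributing (x − 2)^3
  λ = 5: largest Jordan block has size 1, contributing (x − 5)

So m_A(x) = (x - 5)*(x - 2)^3 = x^4 - 11*x^3 + 42*x^2 - 68*x + 40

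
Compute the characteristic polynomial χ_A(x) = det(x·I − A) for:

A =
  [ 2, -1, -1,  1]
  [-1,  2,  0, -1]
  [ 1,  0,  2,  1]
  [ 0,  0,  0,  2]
x^4 - 8*x^3 + 24*x^2 - 32*x + 16

Expanding det(x·I − A) (e.g. by cofactor expansion or by noting that A is similar to its Jordan form J, which has the same characteristic polynomial as A) gives
  χ_A(x) = x^4 - 8*x^3 + 24*x^2 - 32*x + 16
which factors as (x - 2)^4. The eigenvalues (with algebraic multiplicities) are λ = 2 with multiplicity 4.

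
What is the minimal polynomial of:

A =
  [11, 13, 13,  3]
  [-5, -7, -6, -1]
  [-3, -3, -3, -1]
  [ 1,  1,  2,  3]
x^4 - 4*x^3 + 16*x - 16

The characteristic polynomial is χ_A(x) = (x - 2)^3*(x + 2), so the eigenvalues are known. The minimal polynomial is
  m_A(x) = Π_λ (x − λ)^{k_λ}
where k_λ is the size of the *largest* Jordan block for λ (equivalently, the smallest k with (A − λI)^k v = 0 for every generalised eigenvector v of λ).

  λ = -2: largest Jordan block has size 1, contributing (x + 2)
  λ = 2: largest Jordan block has size 3, contributing (x − 2)^3

So m_A(x) = (x - 2)^3*(x + 2) = x^4 - 4*x^3 + 16*x - 16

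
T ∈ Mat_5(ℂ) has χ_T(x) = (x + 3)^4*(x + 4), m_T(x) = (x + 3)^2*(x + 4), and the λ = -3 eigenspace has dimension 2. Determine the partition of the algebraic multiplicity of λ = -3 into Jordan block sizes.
Block sizes for λ = -3: [2, 2]

Step 1 — from the characteristic polynomial, algebraic multiplicity of λ = -3 is 4. From dim ker(T − (-3)·I) = 2, there are exactly 2 Jordan blocks for λ = -3.
Step 2 — from the minimal polynomial, the factor (x + 3)^2 tells us the largest block for λ = -3 has size 2.
Step 3 — with total size 4, 2 blocks, and largest block 2, the block sizes (in nonincreasing order) are [2, 2].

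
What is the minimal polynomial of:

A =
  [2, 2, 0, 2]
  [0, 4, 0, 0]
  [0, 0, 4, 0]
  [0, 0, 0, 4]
x^2 - 6*x + 8

The characteristic polynomial is χ_A(x) = (x - 4)^3*(x - 2), so the eigenvalues are known. The minimal polynomial is
  m_A(x) = Π_λ (x − λ)^{k_λ}
where k_λ is the size of the *largest* Jordan block for λ (equivalently, the smallest k with (A − λI)^k v = 0 for every generalised eigenvector v of λ).

  λ = 2: largest Jordan block has size 1, contributing (x − 2)
  λ = 4: largest Jordan block has size 1, contributing (x − 4)

So m_A(x) = (x - 4)*(x - 2) = x^2 - 6*x + 8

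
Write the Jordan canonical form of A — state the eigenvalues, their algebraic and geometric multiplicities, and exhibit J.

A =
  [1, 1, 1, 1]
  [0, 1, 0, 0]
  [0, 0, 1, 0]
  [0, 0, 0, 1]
J_2(1) ⊕ J_1(1) ⊕ J_1(1)

The characteristic polynomial is
  det(x·I − A) = x^4 - 4*x^3 + 6*x^2 - 4*x + 1 = (x - 1)^4

Eigenvalues and multiplicities (the geometric multiplicity of λ is n − rank(A − λI), which equals the number of Jordan blocks for λ):
  λ = 1: algebraic multiplicity = 4, geometric multiplicity = 3

Determining the block sizes for each eigenvalue:
  λ = 1: 3 blocks summing to 4 forces exactly one block of size 2 and the rest size 1 → block sizes [2, 1, 1]

Assembling the blocks gives a Jordan form
J =
  [1, 1, 0, 0]
  [0, 1, 0, 0]
  [0, 0, 1, 0]
  [0, 0, 0, 1]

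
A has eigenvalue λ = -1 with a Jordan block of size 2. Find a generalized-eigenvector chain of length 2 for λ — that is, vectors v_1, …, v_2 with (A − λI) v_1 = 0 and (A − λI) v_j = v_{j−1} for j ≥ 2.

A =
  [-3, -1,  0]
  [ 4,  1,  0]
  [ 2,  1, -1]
A Jordan chain for λ = -1 of length 2:
v_1 = (-2, 4, 2)ᵀ
v_2 = (1, 0, 0)ᵀ

Let N = A − (-1)·I. We want v_2 with N^2 v_2 = 0 but N^1 v_2 ≠ 0; then v_{j-1} := N · v_j for j = 2, …, 2.

Pick v_2 = (1, 0, 0)ᵀ.
Then v_1 = N · v_2 = (-2, 4, 2)ᵀ.

Sanity check: (A − (-1)·I) v_1 = (0, 0, 0)ᵀ = 0. ✓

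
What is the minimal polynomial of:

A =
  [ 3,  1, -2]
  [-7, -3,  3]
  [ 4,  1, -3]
x^3 + 3*x^2 + 3*x + 1

The characteristic polynomial is χ_A(x) = (x + 1)^3, so the eigenvalues are known. The minimal polynomial is
  m_A(x) = Π_λ (x − λ)^{k_λ}
where k_λ is the size of the *largest* Jordan block for λ (equivalently, the smallest k with (A − λI)^k v = 0 for every generalised eigenvector v of λ).

  λ = -1: largest Jordan block has size 3, contributing (x + 1)^3

So m_A(x) = (x + 1)^3 = x^3 + 3*x^2 + 3*x + 1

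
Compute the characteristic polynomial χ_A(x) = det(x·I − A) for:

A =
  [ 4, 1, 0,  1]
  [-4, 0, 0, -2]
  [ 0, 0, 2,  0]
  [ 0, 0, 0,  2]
x^4 - 8*x^3 + 24*x^2 - 32*x + 16

Expanding det(x·I − A) (e.g. by cofactor expansion or by noting that A is similar to its Jordan form J, which has the same characteristic polynomial as A) gives
  χ_A(x) = x^4 - 8*x^3 + 24*x^2 - 32*x + 16
which factors as (x - 2)^4. The eigenvalues (with algebraic multiplicities) are λ = 2 with multiplicity 4.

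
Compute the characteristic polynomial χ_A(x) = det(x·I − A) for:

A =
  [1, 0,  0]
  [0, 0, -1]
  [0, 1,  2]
x^3 - 3*x^2 + 3*x - 1

Expanding det(x·I − A) (e.g. by cofactor expansion or by noting that A is similar to its Jordan form J, which has the same characteristic polynomial as A) gives
  χ_A(x) = x^3 - 3*x^2 + 3*x - 1
which factors as (x - 1)^3. The eigenvalues (with algebraic multiplicities) are λ = 1 with multiplicity 3.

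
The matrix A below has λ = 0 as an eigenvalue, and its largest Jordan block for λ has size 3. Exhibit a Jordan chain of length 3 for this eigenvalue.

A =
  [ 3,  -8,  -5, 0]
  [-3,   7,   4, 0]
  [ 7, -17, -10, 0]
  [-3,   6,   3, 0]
A Jordan chain for λ = 0 of length 3:
v_1 = (-2, -2, 2, -6)ᵀ
v_2 = (3, -3, 7, -3)ᵀ
v_3 = (1, 0, 0, 0)ᵀ

Let N = A − (0)·I. We want v_3 with N^3 v_3 = 0 but N^2 v_3 ≠ 0; then v_{j-1} := N · v_j for j = 3, …, 2.

Pick v_3 = (1, 0, 0, 0)ᵀ.
Then v_2 = N · v_3 = (3, -3, 7, -3)ᵀ.
Then v_1 = N · v_2 = (-2, -2, 2, -6)ᵀ.

Sanity check: (A − (0)·I) v_1 = (0, 0, 0, 0)ᵀ = 0. ✓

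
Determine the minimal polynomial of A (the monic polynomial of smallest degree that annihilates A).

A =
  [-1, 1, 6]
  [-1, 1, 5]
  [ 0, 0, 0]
x^3

The characteristic polynomial is χ_A(x) = x^3, so the eigenvalues are known. The minimal polynomial is
  m_A(x) = Π_λ (x − λ)^{k_λ}
where k_λ is the size of the *largest* Jordan block for λ (equivalently, the smallest k with (A − λI)^k v = 0 for every generalised eigenvector v of λ).

  λ = 0: largest Jordan block has size 3, contributing (x − 0)^3

So m_A(x) = x^3 = x^3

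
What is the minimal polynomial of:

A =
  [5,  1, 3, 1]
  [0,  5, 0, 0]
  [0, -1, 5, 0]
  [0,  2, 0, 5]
x^3 - 15*x^2 + 75*x - 125

The characteristic polynomial is χ_A(x) = (x - 5)^4, so the eigenvalues are known. The minimal polynomial is
  m_A(x) = Π_λ (x − λ)^{k_λ}
where k_λ is the size of the *largest* Jordan block for λ (equivalently, the smallest k with (A − λI)^k v = 0 for every generalised eigenvector v of λ).

  λ = 5: largest Jordan block has size 3, contributing (x − 5)^3

So m_A(x) = (x - 5)^3 = x^3 - 15*x^2 + 75*x - 125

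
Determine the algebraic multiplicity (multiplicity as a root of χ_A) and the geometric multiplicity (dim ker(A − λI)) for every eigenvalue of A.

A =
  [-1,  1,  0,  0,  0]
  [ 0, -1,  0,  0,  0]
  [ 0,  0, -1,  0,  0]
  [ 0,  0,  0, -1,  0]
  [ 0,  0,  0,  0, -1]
λ = -1: alg = 5, geom = 4

Step 1 — factor the characteristic polynomial to read off the algebraic multiplicities:
  χ_A(x) = (x + 1)^5

Step 2 — compute geometric multiplicities via the rank-nullity identity g(λ) = n − rank(A − λI):
  rank(A − (-1)·I) = 1, so dim ker(A − (-1)·I) = n − 1 = 4

Summary:
  λ = -1: algebraic multiplicity = 5, geometric multiplicity = 4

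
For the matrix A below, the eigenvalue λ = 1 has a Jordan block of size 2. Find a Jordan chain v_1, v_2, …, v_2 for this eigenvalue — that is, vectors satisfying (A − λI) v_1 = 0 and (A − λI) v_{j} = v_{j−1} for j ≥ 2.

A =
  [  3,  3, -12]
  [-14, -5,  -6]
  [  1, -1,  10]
A Jordan chain for λ = 1 of length 2:
v_1 = (3, -6, -1)ᵀ
v_2 = (0, 1, 0)ᵀ

Let N = A − (1)·I. We want v_2 with N^2 v_2 = 0 but N^1 v_2 ≠ 0; then v_{j-1} := N · v_j for j = 2, …, 2.

Pick v_2 = (0, 1, 0)ᵀ.
Then v_1 = N · v_2 = (3, -6, -1)ᵀ.

Sanity check: (A − (1)·I) v_1 = (0, 0, 0)ᵀ = 0. ✓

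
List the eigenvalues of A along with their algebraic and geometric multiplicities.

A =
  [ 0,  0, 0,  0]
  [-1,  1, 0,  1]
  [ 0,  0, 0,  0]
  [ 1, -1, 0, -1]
λ = 0: alg = 4, geom = 3

Step 1 — factor the characteristic polynomial to read off the algebraic multiplicities:
  χ_A(x) = x^4

Step 2 — compute geometric multiplicities via the rank-nullity identity g(λ) = n − rank(A − λI):
  rank(A − (0)·I) = 1, so dim ker(A − (0)·I) = n − 1 = 3

Summary:
  λ = 0: algebraic multiplicity = 4, geometric multiplicity = 3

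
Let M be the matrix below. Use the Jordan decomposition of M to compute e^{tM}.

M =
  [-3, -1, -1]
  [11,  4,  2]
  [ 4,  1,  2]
e^{tM} =
  [t^2*exp(t)/2 - 4*t*exp(t) + exp(t), -t*exp(t), t^2*exp(t)/2 - t*exp(t)]
  [-3*t^2*exp(t)/2 + 11*t*exp(t), 3*t*exp(t) + exp(t), -3*t^2*exp(t)/2 + 2*t*exp(t)]
  [-t^2*exp(t)/2 + 4*t*exp(t), t*exp(t), -t^2*exp(t)/2 + t*exp(t) + exp(t)]

Strategy: write M = P · J · P⁻¹ where J is a Jordan canonical form, so e^{tM} = P · e^{tJ} · P⁻¹, and e^{tJ} can be computed block-by-block.

M has Jordan form
J =
  [1, 1, 0]
  [0, 1, 1]
  [0, 0, 1]
(up to reordering of blocks).

Per-block formulas:
  For a 3×3 Jordan block J_3(1): exp(t · J_3(1)) = e^(1t)·(I + t·N + (t^2/2)·N^2), where N is the 3×3 nilpotent shift.

After assembling e^{tJ} and conjugating by P, we get:

e^{tM} =
  [t^2*exp(t)/2 - 4*t*exp(t) + exp(t), -t*exp(t), t^2*exp(t)/2 - t*exp(t)]
  [-3*t^2*exp(t)/2 + 11*t*exp(t), 3*t*exp(t) + exp(t), -3*t^2*exp(t)/2 + 2*t*exp(t)]
  [-t^2*exp(t)/2 + 4*t*exp(t), t*exp(t), -t^2*exp(t)/2 + t*exp(t) + exp(t)]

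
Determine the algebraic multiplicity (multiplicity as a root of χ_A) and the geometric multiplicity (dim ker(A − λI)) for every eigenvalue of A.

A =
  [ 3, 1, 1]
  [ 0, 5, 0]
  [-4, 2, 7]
λ = 5: alg = 3, geom = 2

Step 1 — factor the characteristic polynomial to read off the algebraic multiplicities:
  χ_A(x) = (x - 5)^3

Step 2 — compute geometric multiplicities via the rank-nullity identity g(λ) = n − rank(A − λI):
  rank(A − (5)·I) = 1, so dim ker(A − (5)·I) = n − 1 = 2

Summary:
  λ = 5: algebraic multiplicity = 3, geometric multiplicity = 2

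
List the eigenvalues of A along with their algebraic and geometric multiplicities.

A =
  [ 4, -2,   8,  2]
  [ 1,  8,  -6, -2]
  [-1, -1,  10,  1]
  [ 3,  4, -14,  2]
λ = 6: alg = 4, geom = 2

Step 1 — factor the characteristic polynomial to read off the algebraic multiplicities:
  χ_A(x) = (x - 6)^4

Step 2 — compute geometric multiplicities via the rank-nullity identity g(λ) = n − rank(A − λI):
  rank(A − (6)·I) = 2, so dim ker(A − (6)·I) = n − 2 = 2

Summary:
  λ = 6: algebraic multiplicity = 4, geometric multiplicity = 2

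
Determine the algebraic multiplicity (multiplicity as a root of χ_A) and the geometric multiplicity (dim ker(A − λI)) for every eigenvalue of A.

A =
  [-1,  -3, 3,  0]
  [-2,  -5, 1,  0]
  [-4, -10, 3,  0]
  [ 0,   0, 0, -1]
λ = -1: alg = 4, geom = 2

Step 1 — factor the characteristic polynomial to read off the algebraic multiplicities:
  χ_A(x) = (x + 1)^4

Step 2 — compute geometric multiplicities via the rank-nullity identity g(λ) = n − rank(A − λI):
  rank(A − (-1)·I) = 2, so dim ker(A − (-1)·I) = n − 2 = 2

Summary:
  λ = -1: algebraic multiplicity = 4, geometric multiplicity = 2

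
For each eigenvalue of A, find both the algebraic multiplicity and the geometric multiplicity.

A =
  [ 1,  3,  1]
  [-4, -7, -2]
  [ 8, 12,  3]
λ = -1: alg = 3, geom = 2

Step 1 — factor the characteristic polynomial to read off the algebraic multiplicities:
  χ_A(x) = (x + 1)^3

Step 2 — compute geometric multiplicities via the rank-nullity identity g(λ) = n − rank(A − λI):
  rank(A − (-1)·I) = 1, so dim ker(A − (-1)·I) = n − 1 = 2

Summary:
  λ = -1: algebraic multiplicity = 3, geometric multiplicity = 2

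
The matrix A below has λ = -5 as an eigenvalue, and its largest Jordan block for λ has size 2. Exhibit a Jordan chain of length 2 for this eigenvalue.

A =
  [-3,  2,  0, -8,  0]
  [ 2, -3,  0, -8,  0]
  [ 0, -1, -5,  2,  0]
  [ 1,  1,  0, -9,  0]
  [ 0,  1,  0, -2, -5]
A Jordan chain for λ = -5 of length 2:
v_1 = (2, 2, 0, 1, 0)ᵀ
v_2 = (1, 0, 0, 0, 0)ᵀ

Let N = A − (-5)·I. We want v_2 with N^2 v_2 = 0 but N^1 v_2 ≠ 0; then v_{j-1} := N · v_j for j = 2, …, 2.

Pick v_2 = (1, 0, 0, 0, 0)ᵀ.
Then v_1 = N · v_2 = (2, 2, 0, 1, 0)ᵀ.

Sanity check: (A − (-5)·I) v_1 = (0, 0, 0, 0, 0)ᵀ = 0. ✓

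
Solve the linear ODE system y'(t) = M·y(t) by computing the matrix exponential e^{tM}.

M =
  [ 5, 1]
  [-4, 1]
e^{tM} =
  [2*t*exp(3*t) + exp(3*t), t*exp(3*t)]
  [-4*t*exp(3*t), -2*t*exp(3*t) + exp(3*t)]

Strategy: write M = P · J · P⁻¹ where J is a Jordan canonical form, so e^{tM} = P · e^{tJ} · P⁻¹, and e^{tJ} can be computed block-by-block.

M has Jordan form
J =
  [3, 1]
  [0, 3]
(up to reordering of blocks).

Per-block formulas:
  For a 2×2 Jordan block J_2(3): exp(t · J_2(3)) = e^(3t)·(I + t·N), where N is the 2×2 nilpotent shift.

After assembling e^{tJ} and conjugating by P, we get:

e^{tM} =
  [2*t*exp(3*t) + exp(3*t), t*exp(3*t)]
  [-4*t*exp(3*t), -2*t*exp(3*t) + exp(3*t)]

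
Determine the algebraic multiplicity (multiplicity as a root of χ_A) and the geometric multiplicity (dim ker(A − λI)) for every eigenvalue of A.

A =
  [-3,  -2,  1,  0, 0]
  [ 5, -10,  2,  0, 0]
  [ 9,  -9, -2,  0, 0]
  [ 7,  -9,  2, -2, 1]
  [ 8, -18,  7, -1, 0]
λ = -5: alg = 3, geom = 1; λ = -1: alg = 2, geom = 1

Step 1 — factor the characteristic polynomial to read off the algebraic multiplicities:
  χ_A(x) = (x + 1)^2*(x + 5)^3

Step 2 — compute geometric multiplicities via the rank-nullity identity g(λ) = n − rank(A − λI):
  rank(A − (-5)·I) = 4, so dim ker(A − (-5)·I) = n − 4 = 1
  rank(A − (-1)·I) = 4, so dim ker(A − (-1)·I) = n − 4 = 1

Summary:
  λ = -5: algebraic multiplicity = 3, geometric multiplicity = 1
  λ = -1: algebraic multiplicity = 2, geometric multiplicity = 1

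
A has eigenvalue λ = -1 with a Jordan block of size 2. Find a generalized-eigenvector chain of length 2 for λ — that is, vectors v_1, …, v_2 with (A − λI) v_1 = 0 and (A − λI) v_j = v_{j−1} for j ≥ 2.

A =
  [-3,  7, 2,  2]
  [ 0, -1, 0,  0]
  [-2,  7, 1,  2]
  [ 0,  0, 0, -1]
A Jordan chain for λ = -1 of length 2:
v_1 = (-2, 0, -2, 0)ᵀ
v_2 = (1, 0, 0, 0)ᵀ

Let N = A − (-1)·I. We want v_2 with N^2 v_2 = 0 but N^1 v_2 ≠ 0; then v_{j-1} := N · v_j for j = 2, …, 2.

Pick v_2 = (1, 0, 0, 0)ᵀ.
Then v_1 = N · v_2 = (-2, 0, -2, 0)ᵀ.

Sanity check: (A − (-1)·I) v_1 = (0, 0, 0, 0)ᵀ = 0. ✓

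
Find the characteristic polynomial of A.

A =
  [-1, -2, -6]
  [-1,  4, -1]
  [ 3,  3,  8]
x^3 - 11*x^2 + 39*x - 45

Expanding det(x·I − A) (e.g. by cofactor expansion or by noting that A is similar to its Jordan form J, which has the same characteristic polynomial as A) gives
  χ_A(x) = x^3 - 11*x^2 + 39*x - 45
which factors as (x - 5)*(x - 3)^2. The eigenvalues (with algebraic multiplicities) are λ = 3 with multiplicity 2, λ = 5 with multiplicity 1.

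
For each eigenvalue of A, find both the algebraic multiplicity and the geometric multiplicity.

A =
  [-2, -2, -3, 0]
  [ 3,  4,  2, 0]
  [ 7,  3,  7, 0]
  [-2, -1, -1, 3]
λ = 3: alg = 4, geom = 2

Step 1 — factor the characteristic polynomial to read off the algebraic multiplicities:
  χ_A(x) = (x - 3)^4

Step 2 — compute geometric multiplicities via the rank-nullity identity g(λ) = n − rank(A − λI):
  rank(A − (3)·I) = 2, so dim ker(A − (3)·I) = n − 2 = 2

Summary:
  λ = 3: algebraic multiplicity = 4, geometric multiplicity = 2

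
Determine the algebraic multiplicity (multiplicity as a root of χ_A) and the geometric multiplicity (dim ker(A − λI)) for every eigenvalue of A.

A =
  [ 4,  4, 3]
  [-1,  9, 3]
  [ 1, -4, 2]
λ = 5: alg = 3, geom = 2

Step 1 — factor the characteristic polynomial to read off the algebraic multiplicities:
  χ_A(x) = (x - 5)^3

Step 2 — compute geometric multiplicities via the rank-nullity identity g(λ) = n − rank(A − λI):
  rank(A − (5)·I) = 1, so dim ker(A − (5)·I) = n − 1 = 2

Summary:
  λ = 5: algebraic multiplicity = 3, geometric multiplicity = 2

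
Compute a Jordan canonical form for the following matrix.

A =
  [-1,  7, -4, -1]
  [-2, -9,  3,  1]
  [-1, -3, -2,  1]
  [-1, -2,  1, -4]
J_2(-4) ⊕ J_2(-4)

The characteristic polynomial is
  det(x·I − A) = x^4 + 16*x^3 + 96*x^2 + 256*x + 256 = (x + 4)^4

Eigenvalues and multiplicities (the geometric multiplicity of λ is n − rank(A − λI), which equals the number of Jordan blocks for λ):
  λ = -4: algebraic multiplicity = 4, geometric multiplicity = 2

Determining the block sizes for each eigenvalue:
  λ = -4: with am = 4 and gm = 2, the partition is not yet determined (e.g. several partitions of 4 into 2 parts exist). Let N = A − (-4)·I. Computing rank(N^1) = 2, rank(N^2) = 0; the number of blocks of size ≥ j is rank(N^{j−1}) − rank(N^j), giving [2, 2]. So we have 2 block(s) of size 2 → block sizes [2, 2]

Assembling the blocks gives a Jordan form
J =
  [-4,  1,  0,  0]
  [ 0, -4,  0,  0]
  [ 0,  0, -4,  1]
  [ 0,  0,  0, -4]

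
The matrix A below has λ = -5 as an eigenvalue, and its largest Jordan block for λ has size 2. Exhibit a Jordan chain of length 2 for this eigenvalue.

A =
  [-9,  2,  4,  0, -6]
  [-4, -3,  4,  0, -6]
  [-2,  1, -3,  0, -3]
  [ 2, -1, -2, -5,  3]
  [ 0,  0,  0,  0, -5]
A Jordan chain for λ = -5 of length 2:
v_1 = (-4, -4, -2, 2, 0)ᵀ
v_2 = (1, 0, 0, 0, 0)ᵀ

Let N = A − (-5)·I. We want v_2 with N^2 v_2 = 0 but N^1 v_2 ≠ 0; then v_{j-1} := N · v_j for j = 2, …, 2.

Pick v_2 = (1, 0, 0, 0, 0)ᵀ.
Then v_1 = N · v_2 = (-4, -4, -2, 2, 0)ᵀ.

Sanity check: (A − (-5)·I) v_1 = (0, 0, 0, 0, 0)ᵀ = 0. ✓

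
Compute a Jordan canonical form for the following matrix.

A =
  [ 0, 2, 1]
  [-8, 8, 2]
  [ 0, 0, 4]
J_2(4) ⊕ J_1(4)

The characteristic polynomial is
  det(x·I − A) = x^3 - 12*x^2 + 48*x - 64 = (x - 4)^3

Eigenvalues and multiplicities (the geometric multiplicity of λ is n − rank(A − λI), which equals the number of Jordan blocks for λ):
  λ = 4: algebraic multiplicity = 3, geometric multiplicity = 2

Determining the block sizes for each eigenvalue:
  λ = 4: 2 blocks summing to 3 forces exactly one block of size 2 and the rest size 1 → block sizes [2, 1]

Assembling the blocks gives a Jordan form
J =
  [4, 1, 0]
  [0, 4, 0]
  [0, 0, 4]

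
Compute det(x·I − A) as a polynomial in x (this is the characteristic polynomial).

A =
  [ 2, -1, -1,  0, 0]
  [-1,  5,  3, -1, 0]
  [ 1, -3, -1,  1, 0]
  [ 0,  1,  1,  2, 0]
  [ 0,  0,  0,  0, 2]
x^5 - 10*x^4 + 40*x^3 - 80*x^2 + 80*x - 32

Expanding det(x·I − A) (e.g. by cofactor expansion or by noting that A is similar to its Jordan form J, which has the same characteristic polynomial as A) gives
  χ_A(x) = x^5 - 10*x^4 + 40*x^3 - 80*x^2 + 80*x - 32
which factors as (x - 2)^5. The eigenvalues (with algebraic multiplicities) are λ = 2 with multiplicity 5.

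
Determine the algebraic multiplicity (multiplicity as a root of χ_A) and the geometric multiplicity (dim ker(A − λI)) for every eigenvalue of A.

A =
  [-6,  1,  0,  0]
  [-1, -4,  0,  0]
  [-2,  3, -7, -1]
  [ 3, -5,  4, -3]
λ = -5: alg = 4, geom = 2

Step 1 — factor the characteristic polynomial to read off the algebraic multiplicities:
  χ_A(x) = (x + 5)^4

Step 2 — compute geometric multiplicities via the rank-nullity identity g(λ) = n − rank(A − λI):
  rank(A − (-5)·I) = 2, so dim ker(A − (-5)·I) = n − 2 = 2

Summary:
  λ = -5: algebraic multiplicity = 4, geometric multiplicity = 2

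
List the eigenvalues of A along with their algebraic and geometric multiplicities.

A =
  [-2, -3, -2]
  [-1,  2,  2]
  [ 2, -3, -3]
λ = -1: alg = 3, geom = 1

Step 1 — factor the characteristic polynomial to read off the algebraic multiplicities:
  χ_A(x) = (x + 1)^3

Step 2 — compute geometric multiplicities via the rank-nullity identity g(λ) = n − rank(A − λI):
  rank(A − (-1)·I) = 2, so dim ker(A − (-1)·I) = n − 2 = 1

Summary:
  λ = -1: algebraic multiplicity = 3, geometric multiplicity = 1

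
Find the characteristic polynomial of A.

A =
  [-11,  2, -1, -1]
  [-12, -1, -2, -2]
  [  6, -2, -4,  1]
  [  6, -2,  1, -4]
x^4 + 20*x^3 + 150*x^2 + 500*x + 625

Expanding det(x·I − A) (e.g. by cofactor expansion or by noting that A is similar to its Jordan form J, which has the same characteristic polynomial as A) gives
  χ_A(x) = x^4 + 20*x^3 + 150*x^2 + 500*x + 625
which factors as (x + 5)^4. The eigenvalues (with algebraic multiplicities) are λ = -5 with multiplicity 4.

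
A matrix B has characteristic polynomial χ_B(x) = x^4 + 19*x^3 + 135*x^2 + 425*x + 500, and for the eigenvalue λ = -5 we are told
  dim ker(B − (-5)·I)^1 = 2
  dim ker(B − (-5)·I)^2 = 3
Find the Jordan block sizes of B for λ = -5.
Block sizes for λ = -5: [2, 1]

From the dimensions of kernels of powers, the number of Jordan blocks of size at least j is d_j − d_{j−1} where d_j = dim ker(N^j) (with d_0 = 0). Computing the differences gives [2, 1].
The number of blocks of size exactly k is (#blocks of size ≥ k) − (#blocks of size ≥ k + 1), so the partition is: 1 block(s) of size 1, 1 block(s) of size 2.
In nonincreasing order the block sizes are [2, 1].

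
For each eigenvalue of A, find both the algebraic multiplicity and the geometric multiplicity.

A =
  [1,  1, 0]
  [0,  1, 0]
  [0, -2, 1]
λ = 1: alg = 3, geom = 2

Step 1 — factor the characteristic polynomial to read off the algebraic multiplicities:
  χ_A(x) = (x - 1)^3

Step 2 — compute geometric multiplicities via the rank-nullity identity g(λ) = n − rank(A − λI):
  rank(A − (1)·I) = 1, so dim ker(A − (1)·I) = n − 1 = 2

Summary:
  λ = 1: algebraic multiplicity = 3, geometric multiplicity = 2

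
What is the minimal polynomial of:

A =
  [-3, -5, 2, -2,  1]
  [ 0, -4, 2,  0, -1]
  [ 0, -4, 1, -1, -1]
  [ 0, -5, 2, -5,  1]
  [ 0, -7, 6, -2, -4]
x^2 + 6*x + 9

The characteristic polynomial is χ_A(x) = (x + 3)^5, so the eigenvalues are known. The minimal polynomial is
  m_A(x) = Π_λ (x − λ)^{k_λ}
where k_λ is the size of the *largest* Jordan block for λ (equivalently, the smallest k with (A − λI)^k v = 0 for every generalised eigenvector v of λ).

  λ = -3: largest Jordan block has size 2, contributing (x + 3)^2

So m_A(x) = (x + 3)^2 = x^2 + 6*x + 9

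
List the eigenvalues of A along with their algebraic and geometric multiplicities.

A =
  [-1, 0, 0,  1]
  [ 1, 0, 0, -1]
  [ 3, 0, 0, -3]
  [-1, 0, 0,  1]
λ = 0: alg = 4, geom = 3

Step 1 — factor the characteristic polynomial to read off the algebraic multiplicities:
  χ_A(x) = x^4

Step 2 — compute geometric multiplicities via the rank-nullity identity g(λ) = n − rank(A − λI):
  rank(A − (0)·I) = 1, so dim ker(A − (0)·I) = n − 1 = 3

Summary:
  λ = 0: algebraic multiplicity = 4, geometric multiplicity = 3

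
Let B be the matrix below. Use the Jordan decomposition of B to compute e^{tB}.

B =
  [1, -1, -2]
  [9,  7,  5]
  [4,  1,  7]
e^{tB} =
  [-t^2*exp(5*t)/2 - 4*t*exp(5*t) + exp(5*t), -t*exp(5*t), -t^2*exp(5*t)/2 - 2*t*exp(5*t)]
  [t^2*exp(5*t) + 9*t*exp(5*t), 2*t*exp(5*t) + exp(5*t), t^2*exp(5*t) + 5*t*exp(5*t)]
  [t^2*exp(5*t)/2 + 4*t*exp(5*t), t*exp(5*t), t^2*exp(5*t)/2 + 2*t*exp(5*t) + exp(5*t)]

Strategy: write B = P · J · P⁻¹ where J is a Jordan canonical form, so e^{tB} = P · e^{tJ} · P⁻¹, and e^{tJ} can be computed block-by-block.

B has Jordan form
J =
  [5, 1, 0]
  [0, 5, 1]
  [0, 0, 5]
(up to reordering of blocks).

Per-block formulas:
  For a 3×3 Jordan block J_3(5): exp(t · J_3(5)) = e^(5t)·(I + t·N + (t^2/2)·N^2), where N is the 3×3 nilpotent shift.

After assembling e^{tJ} and conjugating by P, we get:

e^{tB} =
  [-t^2*exp(5*t)/2 - 4*t*exp(5*t) + exp(5*t), -t*exp(5*t), -t^2*exp(5*t)/2 - 2*t*exp(5*t)]
  [t^2*exp(5*t) + 9*t*exp(5*t), 2*t*exp(5*t) + exp(5*t), t^2*exp(5*t) + 5*t*exp(5*t)]
  [t^2*exp(5*t)/2 + 4*t*exp(5*t), t*exp(5*t), t^2*exp(5*t)/2 + 2*t*exp(5*t) + exp(5*t)]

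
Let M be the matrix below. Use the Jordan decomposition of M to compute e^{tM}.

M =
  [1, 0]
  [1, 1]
e^{tM} =
  [exp(t), 0]
  [t*exp(t), exp(t)]

Strategy: write M = P · J · P⁻¹ where J is a Jordan canonical form, so e^{tM} = P · e^{tJ} · P⁻¹, and e^{tJ} can be computed block-by-block.

M has Jordan form
J =
  [1, 1]
  [0, 1]
(up to reordering of blocks).

Per-block formulas:
  For a 2×2 Jordan block J_2(1): exp(t · J_2(1)) = e^(1t)·(I + t·N), where N is the 2×2 nilpotent shift.

After assembling e^{tJ} and conjugating by P, we get:

e^{tM} =
  [exp(t), 0]
  [t*exp(t), exp(t)]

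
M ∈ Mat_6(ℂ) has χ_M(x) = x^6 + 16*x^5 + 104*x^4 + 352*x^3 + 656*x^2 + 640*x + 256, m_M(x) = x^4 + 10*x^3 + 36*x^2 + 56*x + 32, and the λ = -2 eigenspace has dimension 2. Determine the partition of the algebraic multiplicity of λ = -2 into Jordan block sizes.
Block sizes for λ = -2: [3, 1]

Step 1 — from the characteristic polynomial, algebraic multiplicity of λ = -2 is 4. From dim ker(M − (-2)·I) = 2, there are exactly 2 Jordan blocks for λ = -2.
Step 2 — from the minimal polynomial, the factor (x + 2)^3 tells us the largest block for λ = -2 has size 3.
Step 3 — with total size 4, 2 blocks, and largest block 3, the block sizes (in nonincreasing order) are [3, 1].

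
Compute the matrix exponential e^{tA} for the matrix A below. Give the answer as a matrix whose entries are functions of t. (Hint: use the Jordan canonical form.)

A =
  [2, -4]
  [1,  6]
e^{tA} =
  [-2*t*exp(4*t) + exp(4*t), -4*t*exp(4*t)]
  [t*exp(4*t), 2*t*exp(4*t) + exp(4*t)]

Strategy: write A = P · J · P⁻¹ where J is a Jordan canonical form, so e^{tA} = P · e^{tJ} · P⁻¹, and e^{tJ} can be computed block-by-block.

A has Jordan form
J =
  [4, 1]
  [0, 4]
(up to reordering of blocks).

Per-block formulas:
  For a 2×2 Jordan block J_2(4): exp(t · J_2(4)) = e^(4t)·(I + t·N), where N is the 2×2 nilpotent shift.

After assembling e^{tJ} and conjugating by P, we get:

e^{tA} =
  [-2*t*exp(4*t) + exp(4*t), -4*t*exp(4*t)]
  [t*exp(4*t), 2*t*exp(4*t) + exp(4*t)]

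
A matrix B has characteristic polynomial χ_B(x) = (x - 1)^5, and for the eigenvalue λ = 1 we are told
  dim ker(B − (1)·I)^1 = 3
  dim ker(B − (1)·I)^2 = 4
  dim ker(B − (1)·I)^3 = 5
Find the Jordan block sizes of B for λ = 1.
Block sizes for λ = 1: [3, 1, 1]

From the dimensions of kernels of powers, the number of Jordan blocks of size at least j is d_j − d_{j−1} where d_j = dim ker(N^j) (with d_0 = 0). Computing the differences gives [3, 1, 1].
The number of blocks of size exactly k is (#blocks of size ≥ k) − (#blocks of size ≥ k + 1), so the partition is: 2 block(s) of size 1, 1 block(s) of size 3.
In nonincreasing order the block sizes are [3, 1, 1].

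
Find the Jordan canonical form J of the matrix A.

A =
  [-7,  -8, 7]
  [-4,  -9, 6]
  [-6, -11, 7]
J_3(-3)

The characteristic polynomial is
  det(x·I − A) = x^3 + 9*x^2 + 27*x + 27 = (x + 3)^3

Eigenvalues and multiplicities (the geometric multiplicity of λ is n − rank(A − λI), which equals the number of Jordan blocks for λ):
  λ = -3: algebraic multiplicity = 3, geometric multiplicity = 1

Determining the block sizes for each eigenvalue:
  λ = -3: one block (gm = 1), so the single block has size am = 3 → block sizes [3]

Assembling the blocks gives a Jordan form
J =
  [-3,  1,  0]
  [ 0, -3,  1]
  [ 0,  0, -3]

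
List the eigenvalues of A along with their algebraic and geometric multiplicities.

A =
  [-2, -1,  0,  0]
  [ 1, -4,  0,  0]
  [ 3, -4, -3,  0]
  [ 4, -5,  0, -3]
λ = -3: alg = 4, geom = 2

Step 1 — factor the characteristic polynomial to read off the algebraic multiplicities:
  χ_A(x) = (x + 3)^4

Step 2 — compute geometric multiplicities via the rank-nullity identity g(λ) = n − rank(A − λI):
  rank(A − (-3)·I) = 2, so dim ker(A − (-3)·I) = n − 2 = 2

Summary:
  λ = -3: algebraic multiplicity = 4, geometric multiplicity = 2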